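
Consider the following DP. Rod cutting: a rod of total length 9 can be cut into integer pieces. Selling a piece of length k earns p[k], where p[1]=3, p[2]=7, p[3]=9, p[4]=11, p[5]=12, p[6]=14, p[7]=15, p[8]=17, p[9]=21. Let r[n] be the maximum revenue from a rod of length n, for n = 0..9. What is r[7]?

24

   n    0    1    2    3    4    5    6    7    8    9
r[n]    0    3    7   10   14   17   21   24   28   31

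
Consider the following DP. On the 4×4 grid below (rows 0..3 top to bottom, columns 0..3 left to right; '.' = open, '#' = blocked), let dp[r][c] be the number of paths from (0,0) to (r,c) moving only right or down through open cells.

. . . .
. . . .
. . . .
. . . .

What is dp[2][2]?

r\c   0   1   2   3
  0   1   1   1   1
  1   1   2   3   4
  2   1   3   6  10
  3   1   4  10  20

6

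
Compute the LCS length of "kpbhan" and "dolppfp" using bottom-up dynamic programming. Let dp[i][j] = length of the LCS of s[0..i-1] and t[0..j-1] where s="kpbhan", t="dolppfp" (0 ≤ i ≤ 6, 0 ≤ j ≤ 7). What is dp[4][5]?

   ''  d  o  l  p  p  f  p
''  0  0  0  0  0  0  0  0
 k  0  0  0  0  0  0  0  0
 p  0  0  0  0  1  1  1  1
 b  0  0  0  0  1  1  1  1
 h  0  0  0  0  1  1  1  1
 a  0  0  0  0  1  1  1  1
 n  0  0  0  0  1  1  1  1

1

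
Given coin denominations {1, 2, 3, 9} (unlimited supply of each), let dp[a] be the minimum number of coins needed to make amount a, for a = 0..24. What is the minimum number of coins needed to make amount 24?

 a  0  1  2  3  4  5  6  7  8  9 10 11 12 13 14 15 16 17 18 19 20 21 22 23 24
dp  0  1  1  1  2  2  2  3  3  1  2  2  2  3  3  3  4  4  2  3  3  3  4  4  4

4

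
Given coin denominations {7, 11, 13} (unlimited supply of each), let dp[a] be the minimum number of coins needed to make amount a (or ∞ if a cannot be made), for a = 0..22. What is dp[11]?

 a  0  1  2  3  4  5  6  7  8  9 10 11 12 13 14 15 16 17 18 19 20 21 22
dp  0  -  -  -  -  -  -  1  -  -  -  1  -  1  2  -  -  -  2  -  2  3  2
(- denotes ∞ / unreachable)

1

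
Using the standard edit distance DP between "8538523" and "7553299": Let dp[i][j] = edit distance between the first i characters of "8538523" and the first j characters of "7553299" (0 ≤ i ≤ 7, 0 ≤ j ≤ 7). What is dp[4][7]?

5

   ''  7  5  5  3  2  9  9
''  0  1  2  3  4  5  6  7
 8  1  1  2  3  4  5  6  7
 5  2  2  1  2  3  4  5  6
 3  3  3  2  2  2  3  4  5
 8  4  4  3  3  3  3  4  5
 5  5  5  4  3  4  4  4  5
 2  6  6  5  4  4  4  5  5
 3  7  7  6  5  4  5  5  6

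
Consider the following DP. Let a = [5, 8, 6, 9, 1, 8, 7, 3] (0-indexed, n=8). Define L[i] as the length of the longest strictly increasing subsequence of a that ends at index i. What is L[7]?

2

   i    0    1    2    3    4    5    6    7
a[i]    5    8    6    9    1    8    7    3
L[i]    1    2    2    3    1    3    3    2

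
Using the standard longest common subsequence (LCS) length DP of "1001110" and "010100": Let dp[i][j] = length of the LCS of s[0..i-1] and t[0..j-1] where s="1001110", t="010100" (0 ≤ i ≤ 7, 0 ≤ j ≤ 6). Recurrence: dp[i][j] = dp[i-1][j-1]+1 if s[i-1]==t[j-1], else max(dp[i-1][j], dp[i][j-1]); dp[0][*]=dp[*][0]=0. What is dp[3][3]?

   ''  0  1  0  1  0  0
''  0  0  0  0  0  0  0
 1  0  0  1  1  1  1  1
 0  0  1  1  2  2  2  2
 0  0  1  1  2  2  3  3
 1  0  1  2  2  3  3  3
 1  0  1  2  2  3  3  3
 1  0  1  2  2  3  3  3
 0  0  1  2  3  3  4  4

2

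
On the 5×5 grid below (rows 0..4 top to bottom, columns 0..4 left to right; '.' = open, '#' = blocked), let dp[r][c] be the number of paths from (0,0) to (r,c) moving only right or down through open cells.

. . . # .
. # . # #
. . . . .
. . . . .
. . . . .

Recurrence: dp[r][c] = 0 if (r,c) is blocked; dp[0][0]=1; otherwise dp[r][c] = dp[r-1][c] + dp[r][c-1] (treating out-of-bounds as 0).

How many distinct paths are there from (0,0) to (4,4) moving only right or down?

r\c   0   1   2   3   4
  0   1   1   1   0   0
  1   1   0   1   0   0
  2   1   1   2   2   2
  3   1   2   4   6   8
  4   1   3   7  13  21

21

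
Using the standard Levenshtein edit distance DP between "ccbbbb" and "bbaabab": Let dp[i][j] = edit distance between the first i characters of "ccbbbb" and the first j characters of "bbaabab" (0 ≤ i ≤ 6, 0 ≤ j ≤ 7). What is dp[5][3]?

3

   ''  b  b  a  a  b  a  b
''  0  1  2  3  4  5  6  7
 c  1  1  2  3  4  5  6  7
 c  2  2  2  3  4  5  6  7
 b  3  2  2  3  4  4  5  6
 b  4  3  2  3  4  4  5  5
 b  5  4  3  3  4  4  5  5
 b  6  5  4  4  4  4  5  5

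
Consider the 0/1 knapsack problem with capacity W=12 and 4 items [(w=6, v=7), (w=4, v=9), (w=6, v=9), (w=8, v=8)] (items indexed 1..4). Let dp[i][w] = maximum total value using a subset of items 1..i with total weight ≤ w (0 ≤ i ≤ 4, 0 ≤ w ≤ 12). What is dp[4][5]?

9

i\w   0   1   2   3   4   5   6   7   8   9  10  11  12
  0   0   0   0   0   0   0   0   0   0   0   0   0   0
  1   0   0   0   0   0   0   7   7   7   7   7   7   7
  2   0   0   0   0   9   9   9   9   9   9  16  16  16
  3   0   0   0   0   9   9   9   9   9   9  18  18  18
  4   0   0   0   0   9   9   9   9   9   9  18  18  18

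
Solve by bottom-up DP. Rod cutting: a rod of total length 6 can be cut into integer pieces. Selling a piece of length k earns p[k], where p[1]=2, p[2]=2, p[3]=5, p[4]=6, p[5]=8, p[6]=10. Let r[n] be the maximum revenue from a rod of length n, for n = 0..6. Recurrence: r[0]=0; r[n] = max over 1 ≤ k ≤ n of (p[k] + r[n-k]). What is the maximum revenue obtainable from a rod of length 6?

12

   n    0    1    2    3    4    5    6
r[n]    0    2    4    6    8   10   12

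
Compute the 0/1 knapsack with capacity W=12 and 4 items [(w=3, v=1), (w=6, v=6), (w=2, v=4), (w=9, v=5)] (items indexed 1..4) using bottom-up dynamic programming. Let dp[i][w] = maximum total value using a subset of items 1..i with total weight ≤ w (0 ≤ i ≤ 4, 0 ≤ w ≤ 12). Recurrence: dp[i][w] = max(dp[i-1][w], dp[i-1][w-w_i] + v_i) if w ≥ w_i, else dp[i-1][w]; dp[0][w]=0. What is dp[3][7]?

i\w   0   1   2   3   4   5   6   7   8   9  10  11  12
  0   0   0   0   0   0   0   0   0   0   0   0   0   0
  1   0   0   0   1   1   1   1   1   1   1   1   1   1
  2   0   0   0   1   1   1   6   6   6   7   7   7   7
  3   0   0   4   4   4   5   6   6  10  10  10  11  11
  4   0   0   4   4   4   5   6   6  10  10  10  11  11

6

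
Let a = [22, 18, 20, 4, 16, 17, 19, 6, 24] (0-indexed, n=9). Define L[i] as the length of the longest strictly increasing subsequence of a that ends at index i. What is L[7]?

2

   i    0    1    2    3    4    5    6    7    8
a[i]   22   18   20    4   16   17   19    6   24
L[i]    1    1    2    1    2    3    4    2    5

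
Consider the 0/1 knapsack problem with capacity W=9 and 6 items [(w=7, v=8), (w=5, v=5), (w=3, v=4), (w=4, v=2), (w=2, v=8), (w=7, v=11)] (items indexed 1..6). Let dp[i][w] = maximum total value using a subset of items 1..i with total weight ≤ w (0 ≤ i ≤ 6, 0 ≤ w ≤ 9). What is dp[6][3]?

8

i\w   0   1   2   3   4   5   6   7   8   9
  0   0   0   0   0   0   0   0   0   0   0
  1   0   0   0   0   0   0   0   8   8   8
  2   0   0   0   0   0   5   5   8   8   8
  3   0   0   0   4   4   5   5   8   9   9
  4   0   0   0   4   4   5   5   8   9   9
  5   0   0   8   8   8  12  12  13  13  16
  6   0   0   8   8   8  12  12  13  13  19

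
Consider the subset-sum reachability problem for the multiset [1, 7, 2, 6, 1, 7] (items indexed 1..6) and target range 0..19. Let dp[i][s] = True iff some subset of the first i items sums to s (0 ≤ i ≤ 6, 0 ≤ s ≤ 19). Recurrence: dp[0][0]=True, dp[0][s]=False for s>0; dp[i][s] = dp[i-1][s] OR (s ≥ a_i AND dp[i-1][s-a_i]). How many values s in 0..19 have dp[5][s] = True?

i\s   0   1   2   3   4   5   6   7   8   9  10  11  12  13  14  15  16  17  18  19
  0   T   F   F   F   F   F   F   F   F   F   F   F   F   F   F   F   F   F   F   F
  1   T   T   F   F   F   F   F   F   F   F   F   F   F   F   F   F   F   F   F   F
  2   T   T   F   F   F   F   F   T   T   F   F   F   F   F   F   F   F   F   F   F
  3   T   T   T   T   F   F   F   T   T   T   T   F   F   F   F   F   F   F   F   F
  4   T   T   T   T   F   F   T   T   T   T   T   F   F   T   T   T   T   F   F   F
  5   T   T   T   T   T   F   T   T   T   T   T   T   F   T   T   T   T   T   F   F
  6   T   T   T   T   T   F   T   T   T   T   T   T   F   T   T   T   T   T   T   F

16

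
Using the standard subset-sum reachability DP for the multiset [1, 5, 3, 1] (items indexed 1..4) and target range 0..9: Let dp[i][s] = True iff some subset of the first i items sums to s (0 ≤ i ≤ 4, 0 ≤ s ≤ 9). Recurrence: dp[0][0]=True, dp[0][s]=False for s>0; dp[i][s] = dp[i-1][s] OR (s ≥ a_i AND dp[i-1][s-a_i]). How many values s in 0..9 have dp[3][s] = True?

8

i\s   0   1   2   3   4   5   6   7   8   9
  0   T   F   F   F   F   F   F   F   F   F
  1   T   T   F   F   F   F   F   F   F   F
  2   T   T   F   F   F   T   T   F   F   F
  3   T   T   F   T   T   T   T   F   T   T
  4   T   T   T   T   T   T   T   T   T   T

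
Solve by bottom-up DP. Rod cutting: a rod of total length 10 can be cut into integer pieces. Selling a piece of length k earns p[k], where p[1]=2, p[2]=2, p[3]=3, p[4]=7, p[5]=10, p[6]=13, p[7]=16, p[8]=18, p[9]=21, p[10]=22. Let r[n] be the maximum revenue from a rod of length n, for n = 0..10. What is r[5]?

10

   n    0    1    2    3    4    5    6    7    8    9   10
r[n]    0    2    4    6    8   10   13   16   18   21   23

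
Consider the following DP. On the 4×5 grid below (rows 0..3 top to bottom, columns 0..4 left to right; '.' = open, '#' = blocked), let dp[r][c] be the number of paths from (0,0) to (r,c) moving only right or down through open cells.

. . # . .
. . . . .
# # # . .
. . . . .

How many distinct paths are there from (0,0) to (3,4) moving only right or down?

6

r\c   0   1   2   3   4
  0   1   1   0   0   0
  1   1   2   2   2   2
  2   0   0   0   2   4
  3   0   0   0   2   6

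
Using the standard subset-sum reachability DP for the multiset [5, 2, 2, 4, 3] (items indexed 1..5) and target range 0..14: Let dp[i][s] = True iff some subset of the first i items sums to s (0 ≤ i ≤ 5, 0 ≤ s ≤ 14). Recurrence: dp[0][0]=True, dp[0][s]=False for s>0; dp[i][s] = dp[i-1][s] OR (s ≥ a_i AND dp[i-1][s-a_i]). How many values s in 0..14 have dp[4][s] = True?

10

i\s   0   1   2   3   4   5   6   7   8   9  10  11  12  13  14
  0   T   F   F   F   F   F   F   F   F   F   F   F   F   F   F
  1   T   F   F   F   F   T   F   F   F   F   F   F   F   F   F
  2   T   F   T   F   F   T   F   T   F   F   F   F   F   F   F
  3   T   F   T   F   T   T   F   T   F   T   F   F   F   F   F
  4   T   F   T   F   T   T   T   T   T   T   F   T   F   T   F
  5   T   F   T   T   T   T   T   T   T   T   T   T   T   T   T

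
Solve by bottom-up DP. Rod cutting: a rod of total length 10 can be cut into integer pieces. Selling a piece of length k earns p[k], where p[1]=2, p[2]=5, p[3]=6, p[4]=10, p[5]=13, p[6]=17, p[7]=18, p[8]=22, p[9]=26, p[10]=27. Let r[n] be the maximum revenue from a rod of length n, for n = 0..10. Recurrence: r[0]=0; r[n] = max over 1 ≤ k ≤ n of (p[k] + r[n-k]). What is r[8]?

   n    0    1    2    3    4    5    6    7    8    9   10
r[n]    0    2    5    7   10   13   17   19   22   26   28

22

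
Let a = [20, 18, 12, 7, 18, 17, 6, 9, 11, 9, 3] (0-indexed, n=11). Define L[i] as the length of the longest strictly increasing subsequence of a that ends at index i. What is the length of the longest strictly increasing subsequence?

   i    0    1    2    3    4    5    6    7    8    9   10
a[i]   20   18   12    7   18   17    6    9   11    9    3
L[i]    1    1    1    1    2    2    1    2    3    2    1

3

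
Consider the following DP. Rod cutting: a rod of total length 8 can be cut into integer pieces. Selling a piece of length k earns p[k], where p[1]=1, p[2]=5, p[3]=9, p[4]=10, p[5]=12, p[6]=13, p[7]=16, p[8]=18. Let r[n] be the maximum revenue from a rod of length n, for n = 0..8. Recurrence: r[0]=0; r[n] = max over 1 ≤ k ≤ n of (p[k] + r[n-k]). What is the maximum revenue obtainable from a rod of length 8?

   n    0    1    2    3    4    5    6    7    8
r[n]    0    1    5    9   10   14   18   19   23

23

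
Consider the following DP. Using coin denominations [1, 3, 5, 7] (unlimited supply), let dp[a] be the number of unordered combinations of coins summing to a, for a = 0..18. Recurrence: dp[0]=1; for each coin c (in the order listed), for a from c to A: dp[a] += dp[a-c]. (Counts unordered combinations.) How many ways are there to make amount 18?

after  coin     0     1     2     3     4     5     6     7     8     9    10    11    12    13    14    15    16    17    18
          1     1     1     1     1     1     1     1     1     1     1     1     1     1     1     1     1     1     1     1
          3     1     1     1     2     2     2     3     3     3     4     4     4     5     5     5     6     6     6     7
          5     1     1     1     2     2     3     4     4     5     6     7     8     9    10    11    13    14    15    17
          7     1     1     1     2     2     3     4     5     6     7     9    10    12    14    16    19    21    24    27

27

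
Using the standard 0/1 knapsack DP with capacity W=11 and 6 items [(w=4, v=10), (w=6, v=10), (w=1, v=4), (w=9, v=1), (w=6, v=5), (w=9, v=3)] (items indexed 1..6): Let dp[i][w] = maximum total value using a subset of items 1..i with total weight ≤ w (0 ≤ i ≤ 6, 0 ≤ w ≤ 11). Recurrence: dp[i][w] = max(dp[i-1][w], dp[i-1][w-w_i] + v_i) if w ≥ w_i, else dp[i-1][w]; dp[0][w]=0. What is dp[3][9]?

14

i\w   0   1   2   3   4   5   6   7   8   9  10  11
  0   0   0   0   0   0   0   0   0   0   0   0   0
  1   0   0   0   0  10  10  10  10  10  10  10  10
  2   0   0   0   0  10  10  10  10  10  10  20  20
  3   0   4   4   4  10  14  14  14  14  14  20  24
  4   0   4   4   4  10  14  14  14  14  14  20  24
  5   0   4   4   4  10  14  14  14  14  14  20  24
  6   0   4   4   4  10  14  14  14  14  14  20  24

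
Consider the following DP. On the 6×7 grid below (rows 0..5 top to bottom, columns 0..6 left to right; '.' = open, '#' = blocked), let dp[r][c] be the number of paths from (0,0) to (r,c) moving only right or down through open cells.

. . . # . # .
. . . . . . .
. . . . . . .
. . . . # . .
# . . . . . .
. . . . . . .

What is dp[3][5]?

15

r\c   0   1   2   3   4   5   6
  0   1   1   1   0   0   0   0
  1   1   2   3   3   3   3   3
  2   1   3   6   9  12  15  18
  3   1   4  10  19   0  15  33
  4   0   4  14  33  33  48  81
  5   0   4  18  51  84 132 213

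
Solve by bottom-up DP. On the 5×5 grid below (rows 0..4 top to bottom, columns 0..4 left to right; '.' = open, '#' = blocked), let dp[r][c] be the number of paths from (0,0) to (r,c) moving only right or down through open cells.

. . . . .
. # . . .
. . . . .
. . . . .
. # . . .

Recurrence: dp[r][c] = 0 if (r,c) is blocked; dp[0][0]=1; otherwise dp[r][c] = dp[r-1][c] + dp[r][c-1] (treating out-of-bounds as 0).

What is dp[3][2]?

r\c   0   1   2   3   4
  0   1   1   1   1   1
  1   1   0   1   2   3
  2   1   1   2   4   7
  3   1   2   4   8  15
  4   1   0   4  12  27

4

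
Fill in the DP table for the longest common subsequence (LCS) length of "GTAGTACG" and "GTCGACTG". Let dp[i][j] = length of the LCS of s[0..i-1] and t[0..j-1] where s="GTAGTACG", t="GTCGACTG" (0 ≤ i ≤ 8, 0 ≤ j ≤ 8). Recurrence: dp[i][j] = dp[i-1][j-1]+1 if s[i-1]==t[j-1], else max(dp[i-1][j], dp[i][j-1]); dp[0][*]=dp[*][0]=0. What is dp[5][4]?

3

   ''  G  T  C  G  A  C  T  G
''  0  0  0  0  0  0  0  0  0
 G  0  1  1  1  1  1  1  1  1
 T  0  1  2  2  2  2  2  2  2
 A  0  1  2  2  2  3  3  3  3
 G  0  1  2  2  3  3  3  3  4
 T  0  1  2  2  3  3  3  4  4
 A  0  1  2  2  3  4  4  4  4
 C  0  1  2  3  3  4  5  5  5
 G  0  1  2  3  4  4  5  5  6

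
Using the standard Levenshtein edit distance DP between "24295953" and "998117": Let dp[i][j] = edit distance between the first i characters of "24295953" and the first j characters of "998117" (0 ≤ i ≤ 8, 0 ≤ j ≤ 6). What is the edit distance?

   ''  9  9  8  1  1  7
''  0  1  2  3  4  5  6
 2  1  1  2  3  4  5  6
 4  2  2  2  3  4  5  6
 2  3  3  3  3  4  5  6
 9  4  3  3  4  4  5  6
 5  5  4  4  4  5  5  6
 9  6  5  4  5  5  6  6
 5  7  6  5  5  6  6  7
 3  8  7  6  6  6  7  7

7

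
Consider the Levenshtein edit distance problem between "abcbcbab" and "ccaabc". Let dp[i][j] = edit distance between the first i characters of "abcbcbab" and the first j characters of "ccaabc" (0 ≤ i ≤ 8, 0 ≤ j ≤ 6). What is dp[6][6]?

   ''  c  c  a  a  b  c
''  0  1  2  3  4  5  6
 a  1  1  2  2  3  4  5
 b  2  2  2  3  3  3  4
 c  3  2  2  3  4  4  3
 b  4  3  3  3  4  4  4
 c  5  4  3  4  4  5  4
 b  6  5  4  4  5  4  5
 a  7  6  5  4  4  5  5
 b  8  7  6  5  5  4  5

5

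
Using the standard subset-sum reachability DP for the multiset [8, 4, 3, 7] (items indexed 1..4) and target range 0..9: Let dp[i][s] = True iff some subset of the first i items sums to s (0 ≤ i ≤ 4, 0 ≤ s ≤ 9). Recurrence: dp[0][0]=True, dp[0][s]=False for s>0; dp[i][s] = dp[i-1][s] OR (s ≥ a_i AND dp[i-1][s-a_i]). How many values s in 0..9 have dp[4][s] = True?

i\s   0   1   2   3   4   5   6   7   8   9
  0   T   F   F   F   F   F   F   F   F   F
  1   T   F   F   F   F   F   F   F   T   F
  2   T   F   F   F   T   F   F   F   T   F
  3   T   F   F   T   T   F   F   T   T   F
  4   T   F   F   T   T   F   F   T   T   F

5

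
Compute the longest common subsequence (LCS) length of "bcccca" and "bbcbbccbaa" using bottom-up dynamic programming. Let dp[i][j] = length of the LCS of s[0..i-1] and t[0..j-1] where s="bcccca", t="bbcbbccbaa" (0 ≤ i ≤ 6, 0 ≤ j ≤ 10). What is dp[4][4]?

2

   ''  b  b  c  b  b  c  c  b  a  a
''  0  0  0  0  0  0  0  0  0  0  0
 b  0  1  1  1  1  1  1  1  1  1  1
 c  0  1  1  2  2  2  2  2  2  2  2
 c  0  1  1  2  2  2  3  3  3  3  3
 c  0  1  1  2  2  2  3  4  4  4  4
 c  0  1  1  2  2  2  3  4  4  4  4
 a  0  1  1  2  2  2  3  4  4  5  5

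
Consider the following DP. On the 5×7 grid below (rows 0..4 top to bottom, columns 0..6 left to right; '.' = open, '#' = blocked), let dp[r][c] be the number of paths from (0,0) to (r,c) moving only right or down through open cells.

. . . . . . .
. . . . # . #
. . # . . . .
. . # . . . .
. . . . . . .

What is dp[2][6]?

r\c   0   1   2   3   4   5   6
  0   1   1   1   1   1   1   1
  1   1   2   3   4   0   1   0
  2   1   3   0   4   4   5   5
  3   1   4   0   4   8  13  18
  4   1   5   5   9  17  30  48

5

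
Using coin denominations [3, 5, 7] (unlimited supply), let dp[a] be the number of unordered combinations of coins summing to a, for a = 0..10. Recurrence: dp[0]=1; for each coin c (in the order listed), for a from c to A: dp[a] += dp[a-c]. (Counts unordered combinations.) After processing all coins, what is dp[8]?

after  coin     0     1     2     3     4     5     6     7     8     9    10
          3     1     0     0     1     0     0     1     0     0     1     0
          5     1     0     0     1     0     1     1     0     1     1     1
          7     1     0     0     1     0     1     1     1     1     1     2

1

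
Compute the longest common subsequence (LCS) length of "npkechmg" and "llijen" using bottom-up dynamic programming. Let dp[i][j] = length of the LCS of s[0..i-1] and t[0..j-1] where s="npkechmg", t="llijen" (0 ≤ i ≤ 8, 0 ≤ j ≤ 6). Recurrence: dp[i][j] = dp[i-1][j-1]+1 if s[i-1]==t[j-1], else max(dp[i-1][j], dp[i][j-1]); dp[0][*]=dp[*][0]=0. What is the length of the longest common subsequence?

   ''  l  l  i  j  e  n
''  0  0  0  0  0  0  0
 n  0  0  0  0  0  0  1
 p  0  0  0  0  0  0  1
 k  0  0  0  0  0  0  1
 e  0  0  0  0  0  1  1
 c  0  0  0  0  0  1  1
 h  0  0  0  0  0  1  1
 m  0  0  0  0  0  1  1
 g  0  0  0  0  0  1  1

1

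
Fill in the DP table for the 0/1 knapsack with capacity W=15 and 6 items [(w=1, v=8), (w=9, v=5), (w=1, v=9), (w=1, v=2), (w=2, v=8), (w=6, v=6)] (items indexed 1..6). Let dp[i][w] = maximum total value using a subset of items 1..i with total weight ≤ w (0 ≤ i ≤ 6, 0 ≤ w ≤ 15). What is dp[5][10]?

i\w   0   1   2   3   4   5   6   7   8   9  10  11  12  13  14  15
  0   0   0   0   0   0   0   0   0   0   0   0   0   0   0   0   0
  1   0   8   8   8   8   8   8   8   8   8   8   8   8   8   8   8
  2   0   8   8   8   8   8   8   8   8   8  13  13  13  13  13  13
  3   0   9  17  17  17  17  17  17  17  17  17  22  22  22  22  22
  4   0   9  17  19  19  19  19  19  19  19  19  22  24  24  24  24
  5   0   9  17  19  25  27  27  27  27  27  27  27  27  30  32  32
  6   0   9  17  19  25  27  27  27  27  27  31  33  33  33  33  33

27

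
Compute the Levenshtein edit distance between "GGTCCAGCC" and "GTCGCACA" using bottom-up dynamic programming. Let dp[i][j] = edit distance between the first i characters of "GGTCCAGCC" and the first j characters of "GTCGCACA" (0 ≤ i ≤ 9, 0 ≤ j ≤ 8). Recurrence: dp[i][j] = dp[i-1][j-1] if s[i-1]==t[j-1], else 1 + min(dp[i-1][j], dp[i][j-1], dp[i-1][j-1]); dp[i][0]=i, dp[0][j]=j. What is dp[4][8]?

5

   ''  G  T  C  G  C  A  C  A
''  0  1  2  3  4  5  6  7  8
 G  1  0  1  2  3  4  5  6  7
 G  2  1  1  2  2  3  4  5  6
 T  3  2  1  2  3  3  4  5  6
 C  4  3  2  1  2  3  4  4  5
 C  5  4  3  2  2  2  3  4  5
 A  6  5  4  3  3  3  2  3  4
 G  7  6  5  4  3  4  3  3  4
 C  8  7  6  5  4  3  4  3  4
 C  9  8  7  6  5  4  4  4  4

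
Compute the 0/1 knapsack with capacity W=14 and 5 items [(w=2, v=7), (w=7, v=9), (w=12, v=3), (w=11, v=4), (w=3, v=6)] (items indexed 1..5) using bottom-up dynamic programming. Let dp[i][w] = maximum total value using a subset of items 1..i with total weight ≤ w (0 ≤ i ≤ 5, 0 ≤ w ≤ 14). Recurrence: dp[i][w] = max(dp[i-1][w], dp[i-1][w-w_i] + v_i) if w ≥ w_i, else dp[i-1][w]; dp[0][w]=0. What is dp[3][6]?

i\w   0   1   2   3   4   5   6   7   8   9  10  11  12  13  14
  0   0   0   0   0   0   0   0   0   0   0   0   0   0   0   0
  1   0   0   7   7   7   7   7   7   7   7   7   7   7   7   7
  2   0   0   7   7   7   7   7   9   9  16  16  16  16  16  16
  3   0   0   7   7   7   7   7   9   9  16  16  16  16  16  16
  4   0   0   7   7   7   7   7   9   9  16  16  16  16  16  16
  5   0   0   7   7   7  13  13  13  13  16  16  16  22  22  22

7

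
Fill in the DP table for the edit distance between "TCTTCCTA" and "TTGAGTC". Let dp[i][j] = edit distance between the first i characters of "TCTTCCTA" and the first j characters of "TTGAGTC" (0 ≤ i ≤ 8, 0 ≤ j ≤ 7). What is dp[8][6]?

5

   ''  T  T  G  A  G  T  C
''  0  1  2  3  4  5  6  7
 T  1  0  1  2  3  4  5  6
 C  2  1  1  2  3  4  5  5
 T  3  2  1  2  3  4  4  5
 T  4  3  2  2  3  4  4  5
 C  5  4  3  3  3  4  5  4
 C  6  5  4  4  4  4  5  5
 T  7  6  5  5  5  5  4  5
 A  8  7  6  6  5  6  5  5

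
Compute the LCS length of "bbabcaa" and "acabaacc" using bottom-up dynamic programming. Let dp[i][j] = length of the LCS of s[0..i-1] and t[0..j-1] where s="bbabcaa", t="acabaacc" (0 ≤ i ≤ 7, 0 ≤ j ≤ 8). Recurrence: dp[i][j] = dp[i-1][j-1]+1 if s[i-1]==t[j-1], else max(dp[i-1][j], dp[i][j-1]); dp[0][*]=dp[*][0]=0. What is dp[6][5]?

3

   ''  a  c  a  b  a  a  c  c
''  0  0  0  0  0  0  0  0  0
 b  0  0  0  0  1  1  1  1  1
 b  0  0  0  0  1  1  1  1  1
 a  0  1  1  1  1  2  2  2  2
 b  0  1  1  1  2  2  2  2  2
 c  0  1  2  2  2  2  2  3  3
 a  0  1  2  3  3  3  3  3  3
 a  0  1  2  3  3  4  4  4  4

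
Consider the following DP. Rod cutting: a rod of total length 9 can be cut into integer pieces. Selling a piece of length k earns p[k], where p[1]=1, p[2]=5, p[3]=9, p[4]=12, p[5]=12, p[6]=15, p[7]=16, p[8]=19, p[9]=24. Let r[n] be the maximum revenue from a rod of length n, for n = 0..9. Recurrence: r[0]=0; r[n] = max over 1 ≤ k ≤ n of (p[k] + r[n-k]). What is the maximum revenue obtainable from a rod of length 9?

   n    0    1    2    3    4    5    6    7    8    9
r[n]    0    1    5    9   12   14   18   21   24   27

27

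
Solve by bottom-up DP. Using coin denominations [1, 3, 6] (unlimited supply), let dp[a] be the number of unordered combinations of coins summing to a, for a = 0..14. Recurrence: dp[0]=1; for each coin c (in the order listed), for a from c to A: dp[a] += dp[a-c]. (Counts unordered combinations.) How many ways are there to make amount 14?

9

after  coin     0     1     2     3     4     5     6     7     8     9    10    11    12    13    14
          1     1     1     1     1     1     1     1     1     1     1     1     1     1     1     1
          3     1     1     1     2     2     2     3     3     3     4     4     4     5     5     5
          6     1     1     1     2     2     2     4     4     4     6     6     6     9     9     9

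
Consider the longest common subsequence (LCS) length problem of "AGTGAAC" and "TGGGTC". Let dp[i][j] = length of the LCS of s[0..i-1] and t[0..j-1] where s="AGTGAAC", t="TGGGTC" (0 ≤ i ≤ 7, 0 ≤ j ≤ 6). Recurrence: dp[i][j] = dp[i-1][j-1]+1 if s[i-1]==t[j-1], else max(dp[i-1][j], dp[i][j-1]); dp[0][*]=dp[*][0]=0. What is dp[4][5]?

   ''  T  G  G  G  T  C
''  0  0  0  0  0  0  0
 A  0  0  0  0  0  0  0
 G  0  0  1  1  1  1  1
 T  0  1  1  1  1  2  2
 G  0  1  2  2  2  2  2
 A  0  1  2  2  2  2  2
 A  0  1  2  2  2  2  2
 C  0  1  2  2  2  2  3

2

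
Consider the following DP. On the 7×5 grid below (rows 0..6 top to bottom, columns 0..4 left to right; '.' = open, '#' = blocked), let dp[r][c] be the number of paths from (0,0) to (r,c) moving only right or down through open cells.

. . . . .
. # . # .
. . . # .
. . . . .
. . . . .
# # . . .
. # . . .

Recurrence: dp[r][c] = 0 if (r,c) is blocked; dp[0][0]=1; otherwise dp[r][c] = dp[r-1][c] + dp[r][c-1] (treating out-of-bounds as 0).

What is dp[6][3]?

25

r\c   0   1   2   3   4
  0   1   1   1   1   1
  1   1   0   1   0   1
  2   1   1   2   0   1
  3   1   2   4   4   5
  4   1   3   7  11  16
  5   0   0   7  18  34
  6   0   0   7  25  59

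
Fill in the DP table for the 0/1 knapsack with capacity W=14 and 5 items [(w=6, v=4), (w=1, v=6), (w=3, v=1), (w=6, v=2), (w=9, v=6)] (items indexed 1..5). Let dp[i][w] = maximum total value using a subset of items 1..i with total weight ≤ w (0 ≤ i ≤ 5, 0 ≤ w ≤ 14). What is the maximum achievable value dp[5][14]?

i\w   0   1   2   3   4   5   6   7   8   9  10  11  12  13  14
  0   0   0   0   0   0   0   0   0   0   0   0   0   0   0   0
  1   0   0   0   0   0   0   4   4   4   4   4   4   4   4   4
  2   0   6   6   6   6   6   6  10  10  10  10  10  10  10  10
  3   0   6   6   6   7   7   7  10  10  10  11  11  11  11  11
  4   0   6   6   6   7   7   7  10  10  10  11  11  11  12  12
  5   0   6   6   6   7   7   7  10  10  10  12  12  12  13  13

13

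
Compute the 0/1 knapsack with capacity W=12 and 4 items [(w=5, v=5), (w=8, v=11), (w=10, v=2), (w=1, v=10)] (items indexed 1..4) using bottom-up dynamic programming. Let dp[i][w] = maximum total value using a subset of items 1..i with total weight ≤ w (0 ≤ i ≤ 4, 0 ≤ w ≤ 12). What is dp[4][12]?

i\w   0   1   2   3   4   5   6   7   8   9  10  11  12
  0   0   0   0   0   0   0   0   0   0   0   0   0   0
  1   0   0   0   0   0   5   5   5   5   5   5   5   5
  2   0   0   0   0   0   5   5   5  11  11  11  11  11
  3   0   0   0   0   0   5   5   5  11  11  11  11  11
  4   0  10  10  10  10  10  15  15  15  21  21  21  21

21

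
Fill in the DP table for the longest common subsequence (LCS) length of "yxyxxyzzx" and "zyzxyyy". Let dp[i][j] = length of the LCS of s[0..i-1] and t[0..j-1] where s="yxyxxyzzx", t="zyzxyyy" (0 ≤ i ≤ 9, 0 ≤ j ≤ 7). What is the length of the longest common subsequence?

4

   ''  z  y  z  x  y  y  y
''  0  0  0  0  0  0  0  0
 y  0  0  1  1  1  1  1  1
 x  0  0  1  1  2  2  2  2
 y  0  0  1  1  2  3  3  3
 x  0  0  1  1  2  3  3  3
 x  0  0  1  1  2  3  3  3
 y  0  0  1  1  2  3  4  4
 z  0  1  1  2  2  3  4  4
 z  0  1  1  2  2  3  4  4
 x  0  1  1  2  3  3  4  4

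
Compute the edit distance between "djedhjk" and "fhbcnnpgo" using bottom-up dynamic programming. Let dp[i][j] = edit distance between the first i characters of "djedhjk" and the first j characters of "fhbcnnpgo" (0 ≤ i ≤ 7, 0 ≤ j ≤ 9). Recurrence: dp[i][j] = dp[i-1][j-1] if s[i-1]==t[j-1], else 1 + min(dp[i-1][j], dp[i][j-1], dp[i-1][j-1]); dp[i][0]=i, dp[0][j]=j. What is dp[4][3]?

   ''  f  h  b  c  n  n  p  g  o
''  0  1  2  3  4  5  6  7  8  9
 d  1  1  2  3  4  5  6  7  8  9
 j  2  2  2  3  4  5  6  7  8  9
 e  3  3  3  3  4  5  6  7  8  9
 d  4  4  4  4  4  5  6  7  8  9
 h  5  5  4  5  5  5  6  7  8  9
 j  6  6  5  5  6  6  6  7  8  9
 k  7  7  6  6  6  7  7  7  8  9

4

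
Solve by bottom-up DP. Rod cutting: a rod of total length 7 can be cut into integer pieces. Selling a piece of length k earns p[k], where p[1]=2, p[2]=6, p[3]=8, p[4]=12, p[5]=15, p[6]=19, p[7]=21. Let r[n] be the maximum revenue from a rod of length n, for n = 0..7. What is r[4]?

12

   n    0    1    2    3    4    5    6    7
r[n]    0    2    6    8   12   15   19   21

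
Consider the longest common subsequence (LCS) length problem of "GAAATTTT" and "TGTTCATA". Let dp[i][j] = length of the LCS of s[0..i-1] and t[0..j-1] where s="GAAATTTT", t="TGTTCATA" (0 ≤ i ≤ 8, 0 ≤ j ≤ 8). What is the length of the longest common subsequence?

4

   ''  T  G  T  T  C  A  T  A
''  0  0  0  0  0  0  0  0  0
 G  0  0  1  1  1  1  1  1  1
 A  0  0  1  1  1  1  2  2  2
 A  0  0  1  1  1  1  2  2  3
 A  0  0  1  1  1  1  2  2  3
 T  0  1  1  2  2  2  2  3  3
 T  0  1  1  2  3  3  3  3  3
 T  0  1  1  2  3  3  3  4  4
 T  0  1  1  2  3  3  3  4  4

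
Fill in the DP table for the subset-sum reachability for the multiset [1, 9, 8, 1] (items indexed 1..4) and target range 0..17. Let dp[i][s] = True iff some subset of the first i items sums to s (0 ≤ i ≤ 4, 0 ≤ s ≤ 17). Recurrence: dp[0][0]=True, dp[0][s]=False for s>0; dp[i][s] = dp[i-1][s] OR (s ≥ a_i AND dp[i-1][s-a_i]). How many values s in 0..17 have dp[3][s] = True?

6

i\s   0   1   2   3   4   5   6   7   8   9  10  11  12  13  14  15  16  17
  0   T   F   F   F   F   F   F   F   F   F   F   F   F   F   F   F   F   F
  1   T   T   F   F   F   F   F   F   F   F   F   F   F   F   F   F   F   F
  2   T   T   F   F   F   F   F   F   F   T   T   F   F   F   F   F   F   F
  3   T   T   F   F   F   F   F   F   T   T   T   F   F   F   F   F   F   T
  4   T   T   T   F   F   F   F   F   T   T   T   T   F   F   F   F   F   T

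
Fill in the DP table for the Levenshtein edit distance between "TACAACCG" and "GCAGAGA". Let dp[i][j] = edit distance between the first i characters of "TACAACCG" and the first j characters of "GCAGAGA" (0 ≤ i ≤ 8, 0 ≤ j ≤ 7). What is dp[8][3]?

6

   ''  G  C  A  G  A  G  A
''  0  1  2  3  4  5  6  7
 T  1  1  2  3  4  5  6  7
 A  2  2  2  2  3  4  5  6
 C  3  3  2  3  3  4  5  6
 A  4  4  3  2  3  3  4  5
 A  5  5  4  3  3  3  4  4
 C  6  6  5  4  4  4  4  5
 C  7  7  6  5  5  5  5  5
 G  8  7  7  6  5  6  5  6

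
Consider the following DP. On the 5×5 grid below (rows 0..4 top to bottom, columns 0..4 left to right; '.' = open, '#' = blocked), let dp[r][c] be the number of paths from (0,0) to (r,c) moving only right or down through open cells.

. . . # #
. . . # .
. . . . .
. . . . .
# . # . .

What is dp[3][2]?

r\c   0   1   2   3   4
  0   1   1   1   0   0
  1   1   2   3   0   0
  2   1   3   6   6   6
  3   1   4  10  16  22
  4   0   4   0  16  38

10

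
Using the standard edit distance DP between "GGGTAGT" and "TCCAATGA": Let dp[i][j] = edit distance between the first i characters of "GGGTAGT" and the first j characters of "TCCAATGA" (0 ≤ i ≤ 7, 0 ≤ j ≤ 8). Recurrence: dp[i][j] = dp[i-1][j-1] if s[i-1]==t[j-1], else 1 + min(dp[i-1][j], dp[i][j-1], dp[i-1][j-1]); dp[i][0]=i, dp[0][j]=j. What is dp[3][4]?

   ''  T  C  C  A  A  T  G  A
''  0  1  2  3  4  5  6  7  8
 G  1  1  2  3  4  5  6  6  7
 G  2  2  2  3  4  5  6  6  7
 G  3  3  3  3  4  5  6  6  7
 T  4  3  4  4  4  5  5  6  7
 A  5  4  4  5  4  4  5  6  6
 G  6  5  5  5  5  5  5  5  6
 T  7  6  6  6  6  6  5  6  6

4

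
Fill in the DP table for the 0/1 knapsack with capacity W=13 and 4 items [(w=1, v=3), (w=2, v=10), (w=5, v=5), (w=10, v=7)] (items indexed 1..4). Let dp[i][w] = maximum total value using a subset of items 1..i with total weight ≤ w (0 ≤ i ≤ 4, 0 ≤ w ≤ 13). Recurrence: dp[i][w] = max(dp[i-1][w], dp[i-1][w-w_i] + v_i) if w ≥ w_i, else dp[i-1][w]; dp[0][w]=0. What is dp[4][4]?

i\w   0   1   2   3   4   5   6   7   8   9  10  11  12  13
  0   0   0   0   0   0   0   0   0   0   0   0   0   0   0
  1   0   3   3   3   3   3   3   3   3   3   3   3   3   3
  2   0   3  10  13  13  13  13  13  13  13  13  13  13  13
  3   0   3  10  13  13  13  13  15  18  18  18  18  18  18
  4   0   3  10  13  13  13  13  15  18  18  18  18  18  20

13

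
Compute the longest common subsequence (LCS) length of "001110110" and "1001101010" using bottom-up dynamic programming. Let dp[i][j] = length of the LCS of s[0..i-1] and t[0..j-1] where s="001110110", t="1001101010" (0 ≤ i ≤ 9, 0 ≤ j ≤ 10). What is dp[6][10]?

6

   ''  1  0  0  1  1  0  1  0  1  0
''  0  0  0  0  0  0  0  0  0  0  0
 0  0  0  1  1  1  1  1  1  1  1  1
 0  0  0  1  2  2  2  2  2  2  2  2
 1  0  1  1  2  3  3  3  3  3  3  3
 1  0  1  1  2  3  4  4  4  4  4  4
 1  0  1  1  2  3  4  4  5  5  5  5
 0  0  1  2  2  3  4  5  5  6  6  6
 1  0  1  2  2  3  4  5  6  6  7  7
 1  0  1  2  2  3  4  5  6  6  7  7
 0  0  1  2  3  3  4  5  6  7  7  8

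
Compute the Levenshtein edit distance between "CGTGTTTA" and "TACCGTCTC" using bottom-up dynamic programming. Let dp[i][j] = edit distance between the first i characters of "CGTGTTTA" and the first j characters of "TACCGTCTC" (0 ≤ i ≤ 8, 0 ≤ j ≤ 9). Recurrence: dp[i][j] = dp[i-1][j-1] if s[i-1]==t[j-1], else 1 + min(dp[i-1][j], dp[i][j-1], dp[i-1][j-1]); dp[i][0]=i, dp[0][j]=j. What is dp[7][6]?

   ''  T  A  C  C  G  T  C  T  C
''  0  1  2  3  4  5  6  7  8  9
 C  1  1  2  2  3  4  5  6  7  8
 G  2  2  2  3  3  3  4  5  6  7
 T  3  2  3  3  4  4  3  4  5  6
 G  4  3  3  4  4  4  4  4  5  6
 T  5  4  4  4  5  5  4  5  4  5
 T  6  5  5  5  5  6  5  5  5  5
 T  7  6  6  6  6  6  6  6  5  6
 A  8  7  6  7  7  7  7  7  6  6

6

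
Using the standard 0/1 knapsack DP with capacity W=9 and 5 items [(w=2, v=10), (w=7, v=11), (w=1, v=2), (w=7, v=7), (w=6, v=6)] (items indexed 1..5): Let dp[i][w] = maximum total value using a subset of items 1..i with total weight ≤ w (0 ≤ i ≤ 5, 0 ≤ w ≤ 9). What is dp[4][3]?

12

i\w   0   1   2   3   4   5   6   7   8   9
  0   0   0   0   0   0   0   0   0   0   0
  1   0   0  10  10  10  10  10  10  10  10
  2   0   0  10  10  10  10  10  11  11  21
  3   0   2  10  12  12  12  12  12  13  21
  4   0   2  10  12  12  12  12  12  13  21
  5   0   2  10  12  12  12  12  12  16  21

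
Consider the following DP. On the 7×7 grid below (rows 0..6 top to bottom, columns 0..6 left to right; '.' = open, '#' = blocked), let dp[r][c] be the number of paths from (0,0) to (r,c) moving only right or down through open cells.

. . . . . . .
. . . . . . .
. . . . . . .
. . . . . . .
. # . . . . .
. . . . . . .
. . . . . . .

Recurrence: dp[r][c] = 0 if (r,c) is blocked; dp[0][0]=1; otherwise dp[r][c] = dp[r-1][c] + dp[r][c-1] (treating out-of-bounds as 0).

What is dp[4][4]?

65

r\c   0   1   2   3   4   5   6
  0   1   1   1   1   1   1   1
  1   1   2   3   4   5   6   7
  2   1   3   6  10  15  21  28
  3   1   4  10  20  35  56  84
  4   1   0  10  30  65 121 205
  5   1   1  11  41 106 227 432
  6   1   2  13  54 160 387 819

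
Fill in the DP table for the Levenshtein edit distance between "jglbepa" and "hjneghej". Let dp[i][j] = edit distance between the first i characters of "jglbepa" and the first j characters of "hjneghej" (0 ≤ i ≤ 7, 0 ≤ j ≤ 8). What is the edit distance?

7

   ''  h  j  n  e  g  h  e  j
''  0  1  2  3  4  5  6  7  8
 j  1  1  1  2  3  4  5  6  7
 g  2  2  2  2  3  3  4  5  6
 l  3  3  3  3  3  4  4  5  6
 b  4  4  4  4  4  4  5  5  6
 e  5  5  5  5  4  5  5  5  6
 p  6  6  6  6  5  5  6  6  6
 a  7  7  7  7  6  6  6  7  7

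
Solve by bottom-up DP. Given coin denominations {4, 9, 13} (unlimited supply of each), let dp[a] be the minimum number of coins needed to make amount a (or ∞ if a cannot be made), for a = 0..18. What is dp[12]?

 a  0  1  2  3  4  5  6  7  8  9 10 11 12 13 14 15 16 17 18
dp  0  -  -  -  1  -  -  -  2  1  -  -  3  1  -  -  4  2  2
(- denotes ∞ / unreachable)

3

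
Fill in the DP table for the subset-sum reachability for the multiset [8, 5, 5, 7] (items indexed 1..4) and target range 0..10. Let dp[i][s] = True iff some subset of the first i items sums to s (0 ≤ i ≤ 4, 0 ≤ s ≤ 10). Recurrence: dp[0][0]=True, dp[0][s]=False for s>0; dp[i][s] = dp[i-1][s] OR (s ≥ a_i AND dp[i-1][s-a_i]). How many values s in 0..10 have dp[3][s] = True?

i\s   0   1   2   3   4   5   6   7   8   9  10
  0   T   F   F   F   F   F   F   F   F   F   F
  1   T   F   F   F   F   F   F   F   T   F   F
  2   T   F   F   F   F   T   F   F   T   F   F
  3   T   F   F   F   F   T   F   F   T   F   T
  4   T   F   F   F   F   T   F   T   T   F   T

4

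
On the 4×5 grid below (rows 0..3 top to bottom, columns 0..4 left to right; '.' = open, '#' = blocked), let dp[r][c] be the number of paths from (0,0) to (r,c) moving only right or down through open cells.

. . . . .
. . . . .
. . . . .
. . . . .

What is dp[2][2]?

r\c   0   1   2   3   4
  0   1   1   1   1   1
  1   1   2   3   4   5
  2   1   3   6  10  15
  3   1   4  10  20  35

6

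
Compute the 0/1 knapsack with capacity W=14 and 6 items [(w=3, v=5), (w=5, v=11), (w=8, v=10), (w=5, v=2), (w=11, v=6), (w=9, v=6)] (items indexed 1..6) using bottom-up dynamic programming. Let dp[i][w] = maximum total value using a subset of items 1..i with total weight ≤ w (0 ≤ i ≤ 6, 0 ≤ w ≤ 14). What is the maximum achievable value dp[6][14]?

i\w   0   1   2   3   4   5   6   7   8   9  10  11  12  13  14
  0   0   0   0   0   0   0   0   0   0   0   0   0   0   0   0
  1   0   0   0   5   5   5   5   5   5   5   5   5   5   5   5
  2   0   0   0   5   5  11  11  11  16  16  16  16  16  16  16
  3   0   0   0   5   5  11  11  11  16  16  16  16  16  21  21
  4   0   0   0   5   5  11  11  11  16  16  16  16  16  21  21
  5   0   0   0   5   5  11  11  11  16  16  16  16  16  21  21
  6   0   0   0   5   5  11  11  11  16  16  16  16  16  21  21

21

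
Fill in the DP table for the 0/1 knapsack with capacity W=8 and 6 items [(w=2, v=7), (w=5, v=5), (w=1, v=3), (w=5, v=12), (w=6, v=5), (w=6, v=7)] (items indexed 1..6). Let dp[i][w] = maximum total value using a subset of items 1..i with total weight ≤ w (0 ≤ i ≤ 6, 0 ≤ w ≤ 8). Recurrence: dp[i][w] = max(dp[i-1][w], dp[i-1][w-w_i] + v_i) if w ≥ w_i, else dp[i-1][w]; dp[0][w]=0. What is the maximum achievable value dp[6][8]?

i\w   0   1   2   3   4   5   6   7   8
  0   0   0   0   0   0   0   0   0   0
  1   0   0   7   7   7   7   7   7   7
  2   0   0   7   7   7   7   7  12  12
  3   0   3   7  10  10  10  10  12  15
  4   0   3   7  10  10  12  15  19  22
  5   0   3   7  10  10  12  15  19  22
  6   0   3   7  10  10  12  15  19  22

22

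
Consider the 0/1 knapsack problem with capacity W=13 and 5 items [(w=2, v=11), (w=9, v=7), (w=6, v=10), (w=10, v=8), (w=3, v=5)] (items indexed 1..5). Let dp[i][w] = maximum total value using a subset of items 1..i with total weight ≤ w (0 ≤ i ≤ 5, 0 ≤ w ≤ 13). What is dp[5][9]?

i\w   0   1   2   3   4   5   6   7   8   9  10  11  12  13
  0   0   0   0   0   0   0   0   0   0   0   0   0   0   0
  1   0   0  11  11  11  11  11  11  11  11  11  11  11  11
  2   0   0  11  11  11  11  11  11  11  11  11  18  18  18
  3   0   0  11  11  11  11  11  11  21  21  21  21  21  21
  4   0   0  11  11  11  11  11  11  21  21  21  21  21  21
  5   0   0  11  11  11  16  16  16  21  21  21  26  26  26

21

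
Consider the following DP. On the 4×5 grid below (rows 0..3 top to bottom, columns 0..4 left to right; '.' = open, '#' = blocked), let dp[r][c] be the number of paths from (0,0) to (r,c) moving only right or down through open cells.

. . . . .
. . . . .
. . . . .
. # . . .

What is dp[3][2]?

6

r\c   0   1   2   3   4
  0   1   1   1   1   1
  1   1   2   3   4   5
  2   1   3   6  10  15
  3   1   0   6  16  31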